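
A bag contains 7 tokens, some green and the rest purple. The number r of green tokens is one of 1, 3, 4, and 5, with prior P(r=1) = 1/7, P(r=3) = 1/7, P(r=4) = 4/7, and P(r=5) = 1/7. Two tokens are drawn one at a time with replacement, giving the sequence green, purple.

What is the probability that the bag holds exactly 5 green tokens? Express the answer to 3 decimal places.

The likelihood of the observed sequence under each hypothesis: P(data | r = 1) = (1/7)(6/7) = 6/49; P(data | r = 3) = (3/7)(4/7) = 12/49; P(data | r = 4) = (4/7)(3/7) = 12/49; P(data | r = 5) = (5/7)(2/7) = 10/49.
Weighting by the prior gives 1/7 · 6/49 = 6/343, 1/7 · 12/49 = 12/343, 4/7 · 12/49 = 48/343, 1/7 · 10/49 = 10/343; these sum to 76/343.
Therefore the posterior P(r = 5 | data) = (10/343) / (76/343) = 5/38.

0.132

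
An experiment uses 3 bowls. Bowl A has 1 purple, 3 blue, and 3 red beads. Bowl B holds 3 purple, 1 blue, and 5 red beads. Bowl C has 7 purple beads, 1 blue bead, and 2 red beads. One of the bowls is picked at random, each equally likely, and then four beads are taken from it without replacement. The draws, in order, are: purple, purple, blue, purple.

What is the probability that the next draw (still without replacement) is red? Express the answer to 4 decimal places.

The likelihood of the observed sequence under each hypothesis: P(data | bowl A) = (1/7)(0/6) = 0; P(data | bowl B) = (3/9)(2/8)(1/7)(1/6) = 0.0019841; P(data | bowl C) = (7/10)(6/9)(1/8)(5/7) = 0.041667.
Multiplying each by its prior: 1/3 · 0 = 0, 1/3 · 0.0019841 = 0.00066138, 1/3 · 0.041667 = 0.013889; with total 0.01455.
Dividing through by the total gives posterior P(bowl A | data) = 0, P(bowl B | data) = 0.045455, P(bowl C | data) = 0.95455.
So P(red next | data) = Σ P(red next | H) P(H | data) = (1)(0.045455) + (1/3)(0.95455) = 0.36364.

0.3636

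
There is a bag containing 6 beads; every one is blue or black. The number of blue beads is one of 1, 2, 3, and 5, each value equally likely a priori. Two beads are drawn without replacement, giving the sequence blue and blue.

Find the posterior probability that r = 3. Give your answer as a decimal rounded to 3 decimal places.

0.214

Compute the likelihood of the observed sequence for each case: P(data | r = 1) = (1/6)(0/5) = 0; P(data | r = 2) = (2/6)(1/5) = 1/15; P(data | r = 3) = (3/6)(2/5) = 1/5; P(data | r = 5) = (5/6)(4/5) = 2/3.
Weighting by the prior gives 1/4 · 0 = 0, 1/4 · 1/15 = 1/60, 1/4 · 1/5 = 1/20, 1/4 · 2/3 = 1/6; with total 7/30.
Hence P(r = 3 | data) = (1/20) / (7/30) = 3/14.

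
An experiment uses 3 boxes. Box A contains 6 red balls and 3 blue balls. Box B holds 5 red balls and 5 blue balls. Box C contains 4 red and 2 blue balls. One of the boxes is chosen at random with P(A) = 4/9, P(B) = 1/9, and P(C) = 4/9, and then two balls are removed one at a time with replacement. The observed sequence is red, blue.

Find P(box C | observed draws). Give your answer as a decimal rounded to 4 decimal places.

The likelihood of the observed sequence under each hypothesis: P(data | box A) = (6/9)(3/9) = 2/9; P(data | box B) = (5/10)(5/10) = 1/4; P(data | box C) = (4/6)(2/6) = 2/9.
The prior-weighted likelihoods are 4/9 · 2/9 = 8/81, 1/9 · 1/4 = 1/36, 4/9 · 2/9 = 8/81; with total 73/324.
By Bayes' rule, P(box C | data) = (8/81) / (73/324) = 32/73.

0.4384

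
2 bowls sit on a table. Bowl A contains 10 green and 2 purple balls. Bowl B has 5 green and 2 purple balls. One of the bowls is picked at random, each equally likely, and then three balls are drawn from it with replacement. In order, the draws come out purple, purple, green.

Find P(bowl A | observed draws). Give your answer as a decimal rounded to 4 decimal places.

0.2842

For each hypothesis, P(data | H) works out to: P(data | bowl A) = (2/12)(2/12)(10/12) = 0.023148; P(data | bowl B) = (2/7)(2/7)(5/7) = 0.058309.
The prior-weighted likelihoods are 1/2 · 0.023148 = 0.011574, 1/2 · 0.058309 = 0.029155; summing to 0.040729.
Hence P(bowl A | data) = (0.011574) / (0.040729) = 0.28418.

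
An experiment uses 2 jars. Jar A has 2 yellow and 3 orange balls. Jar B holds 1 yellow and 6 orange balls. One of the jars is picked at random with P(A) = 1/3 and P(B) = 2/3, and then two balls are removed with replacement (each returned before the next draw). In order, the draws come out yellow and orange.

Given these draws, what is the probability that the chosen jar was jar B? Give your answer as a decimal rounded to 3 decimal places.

Compute the likelihood of the observed sequence for each case: P(data | jar A) = (2/5)(3/5) = 0.24; P(data | jar B) = (1/7)(6/7) = 0.12245.
Multiplying each by its prior: 1/3 · 0.24 = 0.08, 2/3 · 0.12245 = 0.081633; these sum to 0.16163.
So P(jar B | data) = (0.081633) / (0.16163) = 0.50505.

0.505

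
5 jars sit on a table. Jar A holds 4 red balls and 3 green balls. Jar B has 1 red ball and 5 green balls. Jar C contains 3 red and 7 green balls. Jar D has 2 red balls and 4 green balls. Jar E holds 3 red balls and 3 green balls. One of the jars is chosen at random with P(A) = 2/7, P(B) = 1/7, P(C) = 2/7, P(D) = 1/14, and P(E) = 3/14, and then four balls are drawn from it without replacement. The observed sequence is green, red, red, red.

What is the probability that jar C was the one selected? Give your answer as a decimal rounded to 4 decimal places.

Compute the likelihood of the observed sequence for each case: P(data | jar A) = (3/7)(4/6)(3/5)(2/4) = 0.085714; P(data | jar B) = (5/6)(1/5)(0/4) = 0; P(data | jar C) = (7/10)(3/9)(2/8)(1/7) = 0.0083333; P(data | jar D) = (4/6)(2/5)(1/4)(0/3) = 0; P(data | jar E) = (3/6)(3/5)(2/4)(1/3) = 0.05.
Weighting by the prior gives 2/7 · 0.085714 = 0.02449, 1/7 · 0 = 0, 2/7 · 0.0083333 = 0.002381, 1/14 · 0 = 0, 3/14 · 0.05 = 0.010714; with total 0.037585.
So P(jar C | data) = (0.002381) / (0.037585) = 0.063348.

0.0633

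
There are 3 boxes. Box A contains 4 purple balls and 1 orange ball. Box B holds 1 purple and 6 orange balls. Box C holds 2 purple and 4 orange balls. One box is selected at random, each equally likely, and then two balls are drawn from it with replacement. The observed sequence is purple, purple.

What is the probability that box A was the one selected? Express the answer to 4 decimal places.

0.8295

The likelihood of the observed sequence under each hypothesis: P(data | box A) = (4/5)(4/5) = 0.64; P(data | box B) = (1/7)(1/7) = 0.020408; P(data | box C) = (2/6)(2/6) = 0.11111.
Multiplying each by its prior: 1/3 · 0.64 = 0.21333, 1/3 · 0.020408 = 0.0068027, 1/3 · 0.11111 = 0.037037; with total 0.25717.
Therefore the posterior P(box A | data) = (0.21333) / (0.25717) = 0.82953.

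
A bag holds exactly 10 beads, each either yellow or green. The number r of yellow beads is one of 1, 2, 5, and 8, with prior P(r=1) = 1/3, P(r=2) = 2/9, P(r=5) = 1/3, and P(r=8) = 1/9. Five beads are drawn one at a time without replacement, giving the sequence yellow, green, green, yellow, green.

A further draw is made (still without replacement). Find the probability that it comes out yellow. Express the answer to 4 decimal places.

The likelihood of the observed sequence under each hypothesis: P(data | r = 1) = (1/10)(9/9)(8/8)(0/7) = 0; P(data | r = 2) = (2/10)(8/9)(7/8)(1/7)(6/6) = 0.022222; P(data | r = 5) = (5/10)(5/9)(4/8)(4/7)(3/6) = 0.039683; P(data | r = 8) = (8/10)(2/9)(1/8)(7/7)(0/6) = 0.
Multiplying each by its prior: 1/3 · 0 = 0, 2/9 · 0.022222 = 0.0049383, 1/3 · 0.039683 = 0.013228, 1/9 · 0 = 0; summing to 0.018166.
The posterior is then P(r = 1 | data) = 0, P(r = 2 | data) = 0.27184, P(r = 5 | data) = 0.72816, P(r = 8 | data) = 0.
So P(yellow next | data) = Σ P(yellow next | H) P(H | data) = (0)(0.27184) + (3/5)(0.72816) = 0.43689.

0.4369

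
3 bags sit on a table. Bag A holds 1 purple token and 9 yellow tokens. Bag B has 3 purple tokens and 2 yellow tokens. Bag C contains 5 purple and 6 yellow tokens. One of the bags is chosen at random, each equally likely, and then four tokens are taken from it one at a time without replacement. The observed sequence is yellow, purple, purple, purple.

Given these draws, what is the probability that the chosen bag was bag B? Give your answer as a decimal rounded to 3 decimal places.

The likelihood of the observed sequence under each hypothesis: P(data | bag A) = (9/10)(1/9)(0/8) = 0; P(data | bag B) = (2/5)(3/4)(2/3)(1/2) = 1/10; P(data | bag C) = (6/11)(5/10)(4/9)(3/8) = 1/22.
Multiplying each by its prior: 1/3 · 0 = 0, 1/3 · 1/10 = 1/30, 1/3 · 1/22 = 1/66; these sum to 8/165.
So P(bag B | data) = (1/30) / (8/165) = 11/16.

0.688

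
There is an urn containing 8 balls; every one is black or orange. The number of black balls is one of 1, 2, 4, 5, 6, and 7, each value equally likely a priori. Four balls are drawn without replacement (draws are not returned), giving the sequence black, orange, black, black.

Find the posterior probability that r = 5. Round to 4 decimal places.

0.2479

Compute the likelihood of the observed sequence for each case: P(data | r = 1) = (1/8)(7/7)(0/6) = 0; P(data | r = 2) = (2/8)(6/7)(1/6)(0/5) = 0; P(data | r = 4) = (4/8)(4/7)(3/6)(2/5) = 0.057143; P(data | r = 5) = (5/8)(3/7)(4/6)(3/5) = 0.10714; P(data | r = 6) = (6/8)(2/7)(5/6)(4/5) = 0.14286; P(data | r = 7) = (7/8)(1/7)(6/6)(5/5) = 0.125.
Multiplying each by its prior: 1/6 · 0 = 0, 1/6 · 0 = 0, 1/6 · 0.057143 = 0.0095238, 1/6 · 0.10714 = 0.017857, 1/6 · 0.14286 = 0.02381, 1/6 · 0.125 = 0.020833; summing to 0.072024.
So P(r = 5 | data) = (0.017857) / (0.072024) = 0.24793.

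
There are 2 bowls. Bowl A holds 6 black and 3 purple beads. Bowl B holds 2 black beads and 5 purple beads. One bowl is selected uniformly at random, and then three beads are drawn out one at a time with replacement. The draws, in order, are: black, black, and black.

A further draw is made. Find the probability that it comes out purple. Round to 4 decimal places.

0.3611

For each hypothesis, P(data | H) works out to: P(data | bowl A) = (6/9)(6/9)(6/9) = 0.2963; P(data | bowl B) = (2/7)(2/7)(2/7) = 0.023324.
Weighting by the prior gives 1/2 · 0.2963 = 0.14815, 1/2 · 0.023324 = 0.011662; summing to 0.15981.
Dividing through by the total gives posterior P(bowl A | data) = 0.92703, P(bowl B | data) = 0.072973.
Averaging over the posterior, P(purple next | data) = (1/3)(0.92703) + (5/7)(0.072973) = 0.36113.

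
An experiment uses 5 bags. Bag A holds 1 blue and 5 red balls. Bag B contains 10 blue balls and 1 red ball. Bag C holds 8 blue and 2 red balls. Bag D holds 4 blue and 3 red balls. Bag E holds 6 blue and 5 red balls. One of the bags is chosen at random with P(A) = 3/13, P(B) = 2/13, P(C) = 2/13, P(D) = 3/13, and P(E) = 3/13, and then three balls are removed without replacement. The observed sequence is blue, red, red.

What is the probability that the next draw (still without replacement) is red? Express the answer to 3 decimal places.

Under each hypothesis, the probability of the observed sequence is: P(data | bag A) = (1/6)(5/5)(4/4) = 0.16667; P(data | bag B) = (10/11)(1/10)(0/9) = 0; P(data | bag C) = (8/10)(2/9)(1/8) = 0.022222; P(data | bag D) = (4/7)(3/6)(2/5) = 0.11429; P(data | bag E) = (6/11)(5/10)(4/9) = 0.12121.
The prior-weighted likelihoods are 3/13 · 0.16667 = 0.038462, 2/13 · 0 = 0, 2/13 · 0.022222 = 0.0034188, 3/13 · 0.11429 = 0.026374, 3/13 · 0.12121 = 0.027972; summing to 0.096226.
The posterior is then P(bag A | data) = 0.3997, P(bag B | data) = 0, P(bag C | data) = 0.035529, P(bag D | data) = 0.27408, P(bag E | data) = 0.29069.
So P(red next | data) = Σ P(red next | H) P(H | data) = (1)(0.3997) + (0)(0.035529) + (1/4)(0.27408) + (3/8)(0.29069) = 0.57723.

0.577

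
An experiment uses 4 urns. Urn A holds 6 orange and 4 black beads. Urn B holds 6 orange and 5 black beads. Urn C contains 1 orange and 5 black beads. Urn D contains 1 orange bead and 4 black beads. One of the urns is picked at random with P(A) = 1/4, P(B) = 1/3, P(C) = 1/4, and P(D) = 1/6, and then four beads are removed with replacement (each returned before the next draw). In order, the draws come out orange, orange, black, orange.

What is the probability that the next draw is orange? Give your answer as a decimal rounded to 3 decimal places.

The likelihood of the observed sequence under each hypothesis: P(data | urn A) = (6/10)(6/10)(4/10)(6/10) = 0.0864; P(data | urn B) = (6/11)(6/11)(5/11)(6/11) = 0.073765; P(data | urn C) = (1/6)(1/6)(5/6)(1/6) = 0.003858; P(data | urn D) = (1/5)(1/5)(4/5)(1/5) = 0.0064.
Multiplying each by its prior: 1/4 · 0.0864 = 0.0216, 1/3 · 0.073765 = 0.024588, 1/4 · 0.003858 = 0.00096451, 1/6 · 0.0064 = 0.0010667; with total 0.04822.
The posterior is then P(urn A | data) = 0.44795, P(urn B | data) = 0.50993, P(urn C | data) = 0.020002, P(urn D | data) = 0.022121.
Averaging over the posterior, P(orange next | data) = (3/5)(0.44795) + (6/11)(0.50993) + (1/6)(0.020002) + (1/5)(0.022121) = 0.55467.

0.555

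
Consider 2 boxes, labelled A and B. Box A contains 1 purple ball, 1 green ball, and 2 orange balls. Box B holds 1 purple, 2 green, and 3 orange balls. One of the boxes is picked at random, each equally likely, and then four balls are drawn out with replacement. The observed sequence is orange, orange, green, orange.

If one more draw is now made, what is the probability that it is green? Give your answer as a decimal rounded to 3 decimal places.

For each hypothesis, P(data | H) works out to: P(data | box A) = (2/4)(2/4)(1/4)(2/4) = 1/32; P(data | box B) = (3/6)(3/6)(2/6)(3/6) = 1/24.
Multiplying each by its prior: 1/2 · 1/32 = 1/64, 1/2 · 1/24 = 1/48; with total 7/192.
Normalising, the posterior is P(box A | data) = 3/7, P(box B | data) = 4/7.
The predictive probability is P(green next | data) = (1/4)(3/7) + (1/3)(4/7) = 25/84.

0.298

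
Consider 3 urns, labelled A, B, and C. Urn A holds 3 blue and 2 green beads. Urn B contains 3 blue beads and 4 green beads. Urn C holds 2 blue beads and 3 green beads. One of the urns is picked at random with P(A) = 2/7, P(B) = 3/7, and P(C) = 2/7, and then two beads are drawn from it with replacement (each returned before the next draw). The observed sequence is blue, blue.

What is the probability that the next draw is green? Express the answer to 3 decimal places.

0.500

For each hypothesis, P(data | H) works out to: P(data | urn A) = (3/5)(3/5) = 0.36; P(data | urn B) = (3/7)(3/7) = 0.18367; P(data | urn C) = (2/5)(2/5) = 0.16.
Multiplying each by its prior: 2/7 · 0.36 = 0.10286, 3/7 · 0.18367 = 0.078717, 2/7 · 0.16 = 0.045714; these sum to 0.22729.
The posterior is then P(urn A | data) = 0.45254, P(urn B | data) = 0.34633, P(urn C | data) = 0.20113.
Averaging over the posterior, P(green next | data) = (2/5)(0.45254) + (4/7)(0.34633) + (3/5)(0.20113) = 0.4996.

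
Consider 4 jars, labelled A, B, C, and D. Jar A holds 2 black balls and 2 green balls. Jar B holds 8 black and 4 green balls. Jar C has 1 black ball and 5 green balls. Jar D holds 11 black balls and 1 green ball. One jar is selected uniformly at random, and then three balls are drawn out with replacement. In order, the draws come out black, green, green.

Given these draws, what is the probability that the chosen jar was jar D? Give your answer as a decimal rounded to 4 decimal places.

For each hypothesis, P(data | H) works out to: P(data | jar A) = (2/4)(2/4)(2/4) = 0.125; P(data | jar B) = (8/12)(4/12)(4/12) = 0.074074; P(data | jar C) = (1/6)(5/6)(5/6) = 0.11574; P(data | jar D) = (11/12)(1/12)(1/12) = 0.0063657.
The prior-weighted likelihoods are 1/4 · 0.125 = 0.03125, 1/4 · 0.074074 = 0.018519, 1/4 · 0.11574 = 0.028935, 1/4 · 0.0063657 = 0.0015914; with total 0.080295.
By Bayes' rule, P(jar D | data) = (0.0015914) / (0.080295) = 0.01982.

0.0198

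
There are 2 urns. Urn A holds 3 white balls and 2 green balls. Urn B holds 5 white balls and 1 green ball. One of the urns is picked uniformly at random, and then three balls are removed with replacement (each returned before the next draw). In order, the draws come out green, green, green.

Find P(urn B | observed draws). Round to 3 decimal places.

Compute the likelihood of the observed sequence for each case: P(data | urn A) = (2/5)(2/5)(2/5) = 0.064; P(data | urn B) = (1/6)(1/6)(1/6) = 0.0046296.
Multiplying each by its prior: 1/2 · 0.064 = 0.032, 1/2 · 0.0046296 = 0.0023148; these sum to 0.034315.
So P(urn B | data) = (0.0023148) / (0.034315) = 0.067458.

0.067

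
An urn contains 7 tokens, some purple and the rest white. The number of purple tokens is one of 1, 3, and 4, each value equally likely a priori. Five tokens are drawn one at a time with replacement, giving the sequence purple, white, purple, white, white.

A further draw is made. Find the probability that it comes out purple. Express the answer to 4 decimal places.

Compute the likelihood of the observed sequence for each case: P(data | r = 1) = (1/7)(6/7)(1/7)(6/7)(6/7) = 0.012852; P(data | r = 3) = (3/7)(4/7)(3/7)(4/7)(4/7) = 0.034271; P(data | r = 4) = (4/7)(3/7)(4/7)(3/7)(3/7) = 0.025704.
Weighting by the prior gives 1/3 · 0.012852 = 0.0042839, 1/3 · 0.034271 = 0.011424, 1/3 · 0.025704 = 0.0085679; summing to 0.024276.
Dividing through by the total gives posterior P(r = 1 | data) = 0.17647, P(r = 3 | data) = 0.47059, P(r = 4 | data) = 0.35294.
So P(purple next | data) = Σ P(purple next | H) P(H | data) = (1/7)(0.17647) + (3/7)(0.47059) + (4/7)(0.35294) = 0.42857.

0.4286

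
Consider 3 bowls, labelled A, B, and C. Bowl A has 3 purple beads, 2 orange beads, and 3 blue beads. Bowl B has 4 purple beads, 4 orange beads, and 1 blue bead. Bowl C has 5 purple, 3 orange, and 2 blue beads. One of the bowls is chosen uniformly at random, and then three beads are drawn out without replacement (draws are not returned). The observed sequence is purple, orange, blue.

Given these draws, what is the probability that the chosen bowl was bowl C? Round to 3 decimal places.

For each hypothesis, P(data | H) works out to: P(data | bowl A) = (3/8)(2/7)(3/6) = 3/56; P(data | bowl B) = (4/9)(4/8)(1/7) = 2/63; P(data | bowl C) = (5/10)(3/9)(2/8) = 1/24.
Weighting by the prior gives 1/3 · 3/56 = 1/56, 1/3 · 2/63 = 2/189, 1/3 · 1/24 = 1/72; summing to 8/189.
Hence P(bowl C | data) = (1/72) / (8/189) = 21/64.

0.328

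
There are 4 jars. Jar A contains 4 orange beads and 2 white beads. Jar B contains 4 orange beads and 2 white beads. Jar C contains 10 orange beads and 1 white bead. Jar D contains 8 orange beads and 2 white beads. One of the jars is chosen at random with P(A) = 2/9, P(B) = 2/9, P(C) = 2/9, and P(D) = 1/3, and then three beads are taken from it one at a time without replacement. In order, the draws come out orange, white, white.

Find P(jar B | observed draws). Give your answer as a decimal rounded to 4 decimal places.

Under each hypothesis, the probability of the observed sequence is: P(data | jar A) = (4/6)(2/5)(1/4) = 1/15; P(data | jar B) = (4/6)(2/5)(1/4) = 1/15; P(data | jar C) = (10/11)(1/10)(0/9) = 0; P(data | jar D) = (8/10)(2/9)(1/8) = 1/45.
The prior-weighted likelihoods are 2/9 · 1/15 = 2/135, 2/9 · 1/15 = 2/135, 2/9 · 0 = 0, 1/3 · 1/45 = 1/135; these sum to 1/27.
Hence P(jar B | data) = (2/135) / (1/27) = 2/5.

0.4000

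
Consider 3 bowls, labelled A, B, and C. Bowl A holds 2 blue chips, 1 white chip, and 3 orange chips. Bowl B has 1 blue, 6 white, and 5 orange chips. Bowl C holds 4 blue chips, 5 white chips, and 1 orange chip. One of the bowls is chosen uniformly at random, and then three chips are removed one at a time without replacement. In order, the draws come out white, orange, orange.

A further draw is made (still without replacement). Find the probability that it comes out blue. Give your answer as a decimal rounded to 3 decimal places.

Under each hypothesis, the probability of the observed sequence is: P(data | bowl A) = (1/6)(3/5)(2/4) = 1/20; P(data | bowl B) = (6/12)(5/11)(4/10) = 1/11; P(data | bowl C) = (5/10)(1/9)(0/8) = 0.
The prior-weighted likelihoods are 1/3 · 1/20 = 1/60, 1/3 · 1/11 = 1/33, 1/3 · 0 = 0; these sum to 31/660.
Normalising, the posterior is P(bowl A | data) = 11/31, P(bowl B | data) = 20/31, P(bowl C | data) = 0.
Averaging over the posterior, P(blue next | data) = (2/3)(11/31) + (1/9)(20/31) = 86/279.

0.308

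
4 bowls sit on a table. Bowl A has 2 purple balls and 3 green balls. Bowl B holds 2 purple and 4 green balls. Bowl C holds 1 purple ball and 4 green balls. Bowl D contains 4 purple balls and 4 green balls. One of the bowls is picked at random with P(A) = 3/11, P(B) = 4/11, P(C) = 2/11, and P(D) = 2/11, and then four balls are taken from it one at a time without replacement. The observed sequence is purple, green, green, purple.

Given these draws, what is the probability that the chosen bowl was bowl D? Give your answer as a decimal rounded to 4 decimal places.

Compute the likelihood of the observed sequence for each case: P(data | bowl A) = (2/5)(3/4)(2/3)(1/2) = 1/10; P(data | bowl B) = (2/6)(4/5)(3/4)(1/3) = 1/15; P(data | bowl C) = (1/5)(4/4)(3/3)(0/2) = 0; P(data | bowl D) = (4/8)(4/7)(3/6)(3/5) = 3/35.
Weighting by the prior gives 3/11 · 1/10 = 3/110, 4/11 · 1/15 = 4/165, 2/11 · 0 = 0, 2/11 · 3/35 = 6/385; summing to 31/462.
Therefore the posterior P(bowl D | data) = (6/385) / (31/462) = 36/155.

0.2323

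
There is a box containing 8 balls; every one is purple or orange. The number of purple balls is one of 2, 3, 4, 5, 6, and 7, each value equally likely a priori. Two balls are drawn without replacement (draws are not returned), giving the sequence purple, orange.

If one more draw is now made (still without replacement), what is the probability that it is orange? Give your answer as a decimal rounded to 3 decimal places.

0.455

Compute the likelihood of the observed sequence for each case: P(data | r = 2) = (2/8)(6/7) = 3/14; P(data | r = 3) = (3/8)(5/7) = 15/56; P(data | r = 4) = (4/8)(4/7) = 2/7; P(data | r = 5) = (5/8)(3/7) = 15/56; P(data | r = 6) = (6/8)(2/7) = 3/14; P(data | r = 7) = (7/8)(1/7) = 1/8.
Weighting by the prior gives 1/6 · 3/14 = 1/28, 1/6 · 15/56 = 5/112, 1/6 · 2/7 = 1/21, 1/6 · 15/56 = 5/112, 1/6 · 3/14 = 1/28, 1/6 · 1/8 = 1/48; these sum to 11/48.
Normalising, the posterior is P(r = 2 | data) = 12/77, P(r = 3 | data) = 15/77, P(r = 4 | data) = 16/77, P(r = 5 | data) = 15/77, P(r = 6 | data) = 12/77, P(r = 7 | data) = 1/11.
The predictive probability is P(orange next | data) = (5/6)(12/77) + (2/3)(15/77) + (1/2)(16/77) + (1/3)(15/77) + (1/6)(12/77) + (0)(1/11) = 5/11.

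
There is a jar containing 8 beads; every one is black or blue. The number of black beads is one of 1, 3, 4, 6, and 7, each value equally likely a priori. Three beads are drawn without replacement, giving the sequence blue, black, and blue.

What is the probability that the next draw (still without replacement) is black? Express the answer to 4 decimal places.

For each hypothesis, P(data | H) works out to: P(data | r = 1) = (7/8)(1/7)(6/6) = 1/8; P(data | r = 3) = (5/8)(3/7)(4/6) = 5/28; P(data | r = 4) = (4/8)(4/7)(3/6) = 1/7; P(data | r = 6) = (2/8)(6/7)(1/6) = 1/28; P(data | r = 7) = (1/8)(7/7)(0/6) = 0.
The prior-weighted likelihoods are 1/5 · 1/8 = 1/40, 1/5 · 5/28 = 1/28, 1/5 · 1/7 = 1/35, 1/5 · 1/28 = 1/140, 1/5 · 0 = 0; with total 27/280.
Normalising, the posterior is P(r = 1 | data) = 7/27, P(r = 3 | data) = 10/27, P(r = 4 | data) = 8/27, P(r = 6 | data) = 2/27, P(r = 7 | data) = 0.
Averaging over the posterior, P(black next | data) = (0)(7/27) + (2/5)(10/27) + (3/5)(8/27) + (1)(2/27) = 2/5.

0.4000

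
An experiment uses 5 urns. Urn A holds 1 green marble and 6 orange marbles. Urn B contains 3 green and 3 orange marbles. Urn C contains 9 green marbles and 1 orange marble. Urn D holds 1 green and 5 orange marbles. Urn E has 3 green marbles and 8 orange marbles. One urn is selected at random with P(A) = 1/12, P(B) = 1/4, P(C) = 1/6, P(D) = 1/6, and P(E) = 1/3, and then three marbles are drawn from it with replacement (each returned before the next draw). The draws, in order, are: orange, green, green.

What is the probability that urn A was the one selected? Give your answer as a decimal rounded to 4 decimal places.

Under each hypothesis, the probability of the observed sequence is: P(data | urn A) = (6/7)(1/7)(1/7) = 0.017493; P(data | urn B) = (3/6)(3/6)(3/6) = 0.125; P(data | urn C) = (1/10)(9/10)(9/10) = 0.081; P(data | urn D) = (5/6)(1/6)(1/6) = 0.023148; P(data | urn E) = (8/11)(3/11)(3/11) = 0.054095.
Weighting by the prior gives 1/12 · 0.017493 = 0.0014577, 1/4 · 0.125 = 0.03125, 1/6 · 0.081 = 0.0135, 1/6 · 0.023148 = 0.003858, 1/3 · 0.054095 = 0.018032; summing to 0.068097.
Therefore the posterior P(urn A | data) = (0.0014577) / (0.068097) = 0.021407.

0.0214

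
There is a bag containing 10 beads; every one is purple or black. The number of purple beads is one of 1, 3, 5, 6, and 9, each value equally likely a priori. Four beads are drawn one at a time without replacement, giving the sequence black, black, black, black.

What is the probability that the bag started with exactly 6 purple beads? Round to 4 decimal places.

0.0060

For each hypothesis, P(data | H) works out to: P(data | r = 1) = (9/10)(8/9)(7/8)(6/7) = 0.6; P(data | r = 3) = (7/10)(6/9)(5/8)(4/7) = 0.16667; P(data | r = 5) = (5/10)(4/9)(3/8)(2/7) = 0.02381; P(data | r = 6) = (4/10)(3/9)(2/8)(1/7) = 0.0047619; P(data | r = 9) = (1/10)(0/9) = 0.
Multiplying each by its prior: 1/5 · 0.6 = 0.12, 1/5 · 0.16667 = 0.033333, 1/5 · 0.02381 = 0.0047619, 1/5 · 0.0047619 = 0.00095238, 1/5 · 0 = 0; with total 0.15905.
So P(r = 6 | data) = (0.00095238) / (0.15905) = 0.005988.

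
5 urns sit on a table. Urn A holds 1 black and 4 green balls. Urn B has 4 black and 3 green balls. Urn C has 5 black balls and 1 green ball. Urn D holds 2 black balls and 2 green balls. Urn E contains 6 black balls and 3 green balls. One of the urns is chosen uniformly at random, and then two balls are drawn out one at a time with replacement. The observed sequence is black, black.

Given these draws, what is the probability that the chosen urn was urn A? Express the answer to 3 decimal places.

The likelihood of the observed sequence under each hypothesis: P(data | urn A) = (1/5)(1/5) = 0.04; P(data | urn B) = (4/7)(4/7) = 0.32653; P(data | urn C) = (5/6)(5/6) = 0.69444; P(data | urn D) = (2/4)(2/4) = 0.25; P(data | urn E) = (6/9)(6/9) = 0.44444.
Multiplying each by its prior: 1/5 · 0.04 = 0.008, 1/5 · 0.32653 = 0.065306, 1/5 · 0.69444 = 0.13889, 1/5 · 0.25 = 0.05, 1/5 · 0.44444 = 0.088889; with total 0.35108.
By Bayes' rule, P(urn A | data) = (0.008) / (0.35108) = 0.022787.

0.023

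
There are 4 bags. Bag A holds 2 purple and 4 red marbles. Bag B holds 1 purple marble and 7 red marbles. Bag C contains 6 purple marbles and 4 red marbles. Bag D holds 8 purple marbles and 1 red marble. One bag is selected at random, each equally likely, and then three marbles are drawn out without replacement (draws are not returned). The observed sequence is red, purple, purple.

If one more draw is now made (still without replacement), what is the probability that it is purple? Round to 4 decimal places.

0.5991

For each hypothesis, P(data | H) works out to: P(data | bag A) = (4/6)(2/5)(1/4) = 1/15; P(data | bag B) = (7/8)(1/7)(0/6) = 0; P(data | bag C) = (4/10)(6/9)(5/8) = 1/6; P(data | bag D) = (1/9)(8/8)(7/7) = 1/9.
Weighting by the prior gives 1/4 · 1/15 = 1/60, 1/4 · 0 = 0, 1/4 · 1/6 = 1/24, 1/4 · 1/9 = 1/36; with total 31/360.
The posterior is then P(bag A | data) = 6/31, P(bag B | data) = 0, P(bag C | data) = 15/31, P(bag D | data) = 10/31.
So P(purple next | data) = Σ P(purple next | H) P(H | data) = (0)(6/31) + (4/7)(15/31) + (1)(10/31) = 130/217.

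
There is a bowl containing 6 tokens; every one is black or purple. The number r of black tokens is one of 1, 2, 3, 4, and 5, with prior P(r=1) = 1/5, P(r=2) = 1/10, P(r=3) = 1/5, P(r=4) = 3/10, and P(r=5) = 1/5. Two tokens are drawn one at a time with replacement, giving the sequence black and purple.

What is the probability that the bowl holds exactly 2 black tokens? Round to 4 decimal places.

0.1143

For each hypothesis, P(data | H) works out to: P(data | r = 1) = (1/6)(5/6) = 5/36; P(data | r = 2) = (2/6)(4/6) = 2/9; P(data | r = 3) = (3/6)(3/6) = 1/4; P(data | r = 4) = (4/6)(2/6) = 2/9; P(data | r = 5) = (5/6)(1/6) = 5/36.
Weighting by the prior gives 1/5 · 5/36 = 1/36, 1/10 · 2/9 = 1/45, 1/5 · 1/4 = 1/20, 3/10 · 2/9 = 1/15, 1/5 · 5/36 = 1/36; summing to 7/36.
By Bayes' rule, P(r = 2 | data) = (1/45) / (7/36) = 4/35.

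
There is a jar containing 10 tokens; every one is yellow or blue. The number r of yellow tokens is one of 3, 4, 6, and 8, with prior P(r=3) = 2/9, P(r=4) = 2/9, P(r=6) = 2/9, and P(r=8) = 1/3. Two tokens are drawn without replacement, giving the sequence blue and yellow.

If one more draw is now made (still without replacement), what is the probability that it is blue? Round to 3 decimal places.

0.460

Under each hypothesis, the probability of the observed sequence is: P(data | r = 3) = (7/10)(3/9) = 7/30; P(data | r = 4) = (6/10)(4/9) = 4/15; P(data | r = 6) = (4/10)(6/9) = 4/15; P(data | r = 8) = (2/10)(8/9) = 8/45.
The prior-weighted likelihoods are 2/9 · 7/30 = 7/135, 2/9 · 4/15 = 8/135, 2/9 · 4/15 = 8/135, 1/3 · 8/45 = 8/135; these sum to 31/135.
Dividing through by the total gives posterior P(r = 3 | data) = 7/31, P(r = 4 | data) = 8/31, P(r = 6 | data) = 8/31, P(r = 8 | data) = 8/31.
Averaging over the posterior, P(blue next | data) = (3/4)(7/31) + (5/8)(8/31) + (3/8)(8/31) + (1/8)(8/31) = 57/124.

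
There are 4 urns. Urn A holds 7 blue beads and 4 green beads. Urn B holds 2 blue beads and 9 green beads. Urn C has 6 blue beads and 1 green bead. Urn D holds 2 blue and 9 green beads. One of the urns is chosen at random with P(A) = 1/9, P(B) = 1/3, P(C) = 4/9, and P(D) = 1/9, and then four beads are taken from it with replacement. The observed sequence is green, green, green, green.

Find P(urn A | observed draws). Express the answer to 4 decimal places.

0.0097

Under each hypothesis, the probability of the observed sequence is: P(data | urn A) = (4/11)(4/11)(4/11)(4/11) = 0.017485; P(data | urn B) = (9/11)(9/11)(9/11)(9/11) = 0.44813; P(data | urn C) = (1/7)(1/7)(1/7)(1/7) = 0.00041649; P(data | urn D) = (9/11)(9/11)(9/11)(9/11) = 0.44813.
Weighting by the prior gives 1/9 · 0.017485 = 0.0019428, 1/3 · 0.44813 = 0.14938, 4/9 · 0.00041649 = 0.00018511, 1/9 · 0.44813 = 0.049792; with total 0.20129.
Therefore the posterior P(urn A | data) = (0.0019428) / (0.20129) = 0.0096515.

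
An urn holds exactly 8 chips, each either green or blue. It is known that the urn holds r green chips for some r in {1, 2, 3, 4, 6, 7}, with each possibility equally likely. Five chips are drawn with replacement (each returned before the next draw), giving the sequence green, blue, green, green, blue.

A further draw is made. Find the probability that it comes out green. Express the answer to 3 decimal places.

0.552

For each hypothesis, P(data | H) works out to: P(data | r = 1) = (1/8)(7/8)(1/8)(1/8)(7/8) = 0.0014954; P(data | r = 2) = (2/8)(6/8)(2/8)(2/8)(6/8) = 0.0087891; P(data | r = 3) = (3/8)(5/8)(3/8)(3/8)(5/8) = 0.020599; P(data | r = 4) = (4/8)(4/8)(4/8)(4/8)(4/8) = 0.03125; P(data | r = 6) = (6/8)(2/8)(6/8)(6/8)(2/8) = 0.026367; P(data | r = 7) = (7/8)(1/8)(7/8)(7/8)(1/8) = 0.010468.
The prior-weighted likelihoods are 1/6 · 0.0014954 = 0.00024923, 1/6 · 0.0087891 = 0.0014648, 1/6 · 0.020599 = 0.0034332, 1/6 · 0.03125 = 0.0052083, 1/6 · 0.026367 = 0.0043945, 1/6 · 0.010468 = 0.0017446; with total 0.016495.
The posterior is then P(r = 1 | data) = 0.015109, P(r = 2 | data) = 0.088807, P(r = 3 | data) = 0.20814, P(r = 4 | data) = 0.31576, P(r = 6 | data) = 0.26642, P(r = 7 | data) = 0.10577.
Averaging over the posterior, P(green next | data) = (1/8)(0.015109) + (1/4)(0.088807) + (3/8)(0.20814) + (1/2)(0.31576) + (3/4)(0.26642) + (7/8)(0.10577) = 0.55238.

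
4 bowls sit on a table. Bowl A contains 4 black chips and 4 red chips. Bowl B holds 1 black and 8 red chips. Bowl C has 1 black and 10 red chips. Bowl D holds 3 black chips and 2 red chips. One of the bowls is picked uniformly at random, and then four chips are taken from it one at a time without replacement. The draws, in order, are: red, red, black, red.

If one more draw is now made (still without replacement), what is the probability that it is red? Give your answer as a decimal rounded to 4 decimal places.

0.8346

Under each hypothesis, the probability of the observed sequence is: P(data | bowl A) = (4/8)(3/7)(4/6)(2/5) = 0.057143; P(data | bowl B) = (8/9)(7/8)(1/7)(6/6) = 0.11111; P(data | bowl C) = (10/11)(9/10)(1/9)(8/8) = 0.090909; P(data | bowl D) = (2/5)(1/4)(3/3)(0/2) = 0.
Multiplying each by its prior: 1/4 · 0.057143 = 0.014286, 1/4 · 0.11111 = 0.027778, 1/4 · 0.090909 = 0.022727, 1/4 · 0 = 0; summing to 0.064791.
Dividing through by the total gives posterior P(bowl A | data) = 0.22049, P(bowl B | data) = 0.42873, P(bowl C | data) = 0.35078, P(bowl D | data) = 0.
The predictive probability is P(red next | data) = (1/4)(0.22049) + (1)(0.42873) + (1)(0.35078) = 0.83463.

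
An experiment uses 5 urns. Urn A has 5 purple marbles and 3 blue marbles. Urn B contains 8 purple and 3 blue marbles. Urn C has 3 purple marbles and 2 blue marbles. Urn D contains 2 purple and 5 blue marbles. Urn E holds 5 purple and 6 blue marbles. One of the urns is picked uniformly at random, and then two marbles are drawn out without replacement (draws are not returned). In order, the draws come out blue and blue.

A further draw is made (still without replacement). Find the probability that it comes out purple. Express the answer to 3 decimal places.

Under each hypothesis, the probability of the observed sequence is: P(data | urn A) = (3/8)(2/7) = 0.10714; P(data | urn B) = (3/11)(2/10) = 0.054545; P(data | urn C) = (2/5)(1/4) = 0.1; P(data | urn D) = (5/7)(4/6) = 0.47619; P(data | urn E) = (6/11)(5/10) = 0.27273.
Multiplying each by its prior: 1/5 · 0.10714 = 0.021429, 1/5 · 0.054545 = 0.010909, 1/5 · 0.1 = 0.02, 1/5 · 0.47619 = 0.095238, 1/5 · 0.27273 = 0.054545; summing to 0.20212.
Dividing through by the total gives posterior P(urn A | data) = 0.10602, P(urn B | data) = 0.053973, P(urn C | data) = 0.098951, P(urn D | data) = 0.47119, P(urn E | data) = 0.26987.
Averaging over the posterior, P(purple next | data) = (5/6)(0.10602) + (8/9)(0.053973) + (1)(0.098951) + (2/5)(0.47119) + (5/9)(0.26987) = 0.57368.

0.574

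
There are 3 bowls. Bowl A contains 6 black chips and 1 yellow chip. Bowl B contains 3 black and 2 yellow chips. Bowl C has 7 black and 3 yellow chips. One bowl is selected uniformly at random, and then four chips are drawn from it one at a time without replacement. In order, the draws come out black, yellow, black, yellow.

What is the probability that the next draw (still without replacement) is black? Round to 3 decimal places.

The likelihood of the observed sequence under each hypothesis: P(data | bowl A) = (6/7)(1/6)(5/5)(0/4) = 0; P(data | bowl B) = (3/5)(2/4)(2/3)(1/2) = 1/10; P(data | bowl C) = (7/10)(3/9)(6/8)(2/7) = 1/20.
Multiplying each by its prior: 1/3 · 0 = 0, 1/3 · 1/10 = 1/30, 1/3 · 1/20 = 1/60; these sum to 1/20.
Normalising, the posterior is P(bowl A | data) = 0, P(bowl B | data) = 2/3, P(bowl C | data) = 1/3.
So P(black next | data) = Σ P(black next | H) P(H | data) = (1)(2/3) + (5/6)(1/3) = 17/18.

0.944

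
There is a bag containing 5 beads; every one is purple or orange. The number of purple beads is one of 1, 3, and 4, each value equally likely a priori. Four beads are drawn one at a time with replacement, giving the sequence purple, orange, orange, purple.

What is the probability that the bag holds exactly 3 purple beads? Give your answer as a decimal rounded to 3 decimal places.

Under each hypothesis, the probability of the observed sequence is: P(data | r = 1) = (1/5)(4/5)(4/5)(1/5) = 0.0256; P(data | r = 3) = (3/5)(2/5)(2/5)(3/5) = 0.0576; P(data | r = 4) = (4/5)(1/5)(1/5)(4/5) = 0.0256.
The prior-weighted likelihoods are 1/3 · 0.0256 = 0.0085333, 1/3 · 0.0576 = 0.0192, 1/3 · 0.0256 = 0.0085333; summing to 0.036267.
By Bayes' rule, P(r = 3 | data) = (0.0192) / (0.036267) = 0.52941.

0.529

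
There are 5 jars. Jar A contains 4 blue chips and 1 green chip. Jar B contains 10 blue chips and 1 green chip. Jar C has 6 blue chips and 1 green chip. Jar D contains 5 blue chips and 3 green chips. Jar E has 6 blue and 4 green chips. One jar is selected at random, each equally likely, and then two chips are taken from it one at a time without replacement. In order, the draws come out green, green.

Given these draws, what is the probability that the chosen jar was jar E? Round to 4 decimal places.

The likelihood of the observed sequence under each hypothesis: P(data | jar A) = (1/5)(0/4) = 0; P(data | jar B) = (1/11)(0/10) = 0; P(data | jar C) = (1/7)(0/6) = 0; P(data | jar D) = (3/8)(2/7) = 0.10714; P(data | jar E) = (4/10)(3/9) = 0.13333.
The prior-weighted likelihoods are 1/5 · 0 = 0, 1/5 · 0 = 0, 1/5 · 0 = 0, 1/5 · 0.10714 = 0.021429, 1/5 · 0.13333 = 0.026667; summing to 0.048095.
Hence P(jar E | data) = (0.026667) / (0.048095) = 0.55446.

0.5545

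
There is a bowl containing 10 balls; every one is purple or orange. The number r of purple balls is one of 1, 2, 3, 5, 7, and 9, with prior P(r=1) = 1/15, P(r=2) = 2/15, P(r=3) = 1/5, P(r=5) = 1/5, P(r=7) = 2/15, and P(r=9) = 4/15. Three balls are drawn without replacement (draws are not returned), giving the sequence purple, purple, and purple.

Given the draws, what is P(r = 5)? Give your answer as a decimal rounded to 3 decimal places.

0.068

For each hypothesis, P(data | H) works out to: P(data | r = 1) = (1/10)(0/9) = 0; P(data | r = 2) = (2/10)(1/9)(0/8) = 0; P(data | r = 3) = (3/10)(2/9)(1/8) = 0.0083333; P(data | r = 5) = (5/10)(4/9)(3/8) = 0.083333; P(data | r = 7) = (7/10)(6/9)(5/8) = 0.29167; P(data | r = 9) = (9/10)(8/9)(7/8) = 0.7.
Multiplying each by its prior: 1/15 · 0 = 0, 2/15 · 0 = 0, 1/5 · 0.0083333 = 0.0016667, 1/5 · 0.083333 = 0.016667, 2/15 · 0.29167 = 0.038889, 4/15 · 0.7 = 0.18667; with total 0.24389.
Hence P(r = 5 | data) = (0.016667) / (0.24389) = 0.068337.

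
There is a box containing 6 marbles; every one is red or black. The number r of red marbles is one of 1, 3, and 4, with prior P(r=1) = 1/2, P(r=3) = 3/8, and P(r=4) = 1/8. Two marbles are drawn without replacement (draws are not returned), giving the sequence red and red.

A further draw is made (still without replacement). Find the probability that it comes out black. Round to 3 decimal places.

Under each hypothesis, the probability of the observed sequence is: P(data | r = 1) = (1/6)(0/5) = 0; P(data | r = 3) = (3/6)(2/5) = 1/5; P(data | r = 4) = (4/6)(3/5) = 2/5.
The prior-weighted likelihoods are 1/2 · 0 = 0, 3/8 · 1/5 = 3/40, 1/8 · 2/5 = 1/20; these sum to 1/8.
The posterior is then P(r = 1 | data) = 0, P(r = 3 | data) = 3/5, P(r = 4 | data) = 2/5.
The predictive probability is P(black next | data) = (3/4)(3/5) + (1/2)(2/5) = 13/20.

0.650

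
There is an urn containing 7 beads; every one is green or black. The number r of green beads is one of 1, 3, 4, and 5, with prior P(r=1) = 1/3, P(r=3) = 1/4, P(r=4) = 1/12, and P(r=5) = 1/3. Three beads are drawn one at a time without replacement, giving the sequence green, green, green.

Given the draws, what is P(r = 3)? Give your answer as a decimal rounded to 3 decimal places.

Under each hypothesis, the probability of the observed sequence is: P(data | r = 1) = (1/7)(0/6) = 0; P(data | r = 3) = (3/7)(2/6)(1/5) = 1/35; P(data | r = 4) = (4/7)(3/6)(2/5) = 4/35; P(data | r = 5) = (5/7)(4/6)(3/5) = 2/7.
The prior-weighted likelihoods are 1/3 · 0 = 0, 1/4 · 1/35 = 1/140, 1/12 · 4/35 = 1/105, 1/3 · 2/7 = 2/21; these sum to 47/420.
By Bayes' rule, P(r = 3 | data) = (1/140) / (47/420) = 3/47.

0.064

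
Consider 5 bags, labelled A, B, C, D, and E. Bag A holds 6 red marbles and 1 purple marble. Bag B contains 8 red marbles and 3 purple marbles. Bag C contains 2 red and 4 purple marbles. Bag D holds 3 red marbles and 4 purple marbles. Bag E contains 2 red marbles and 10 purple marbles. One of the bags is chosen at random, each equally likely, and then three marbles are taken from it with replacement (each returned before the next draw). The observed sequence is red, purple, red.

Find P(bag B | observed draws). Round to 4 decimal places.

Compute the likelihood of the observed sequence for each case: P(data | bag A) = (6/7)(1/7)(6/7) = 0.10496; P(data | bag B) = (8/11)(3/11)(8/11) = 0.14425; P(data | bag C) = (2/6)(4/6)(2/6) = 0.074074; P(data | bag D) = (3/7)(4/7)(3/7) = 0.10496; P(data | bag E) = (2/12)(10/12)(2/12) = 0.023148.
Multiplying each by its prior: 1/5 · 0.10496 = 0.020991, 1/5 · 0.14425 = 0.02885, 1/5 · 0.074074 = 0.014815, 1/5 · 0.10496 = 0.020991, 1/5 · 0.023148 = 0.0046296; these sum to 0.090277.
So P(bag B | data) = (0.02885) / (0.090277) = 0.31958.

0.3196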